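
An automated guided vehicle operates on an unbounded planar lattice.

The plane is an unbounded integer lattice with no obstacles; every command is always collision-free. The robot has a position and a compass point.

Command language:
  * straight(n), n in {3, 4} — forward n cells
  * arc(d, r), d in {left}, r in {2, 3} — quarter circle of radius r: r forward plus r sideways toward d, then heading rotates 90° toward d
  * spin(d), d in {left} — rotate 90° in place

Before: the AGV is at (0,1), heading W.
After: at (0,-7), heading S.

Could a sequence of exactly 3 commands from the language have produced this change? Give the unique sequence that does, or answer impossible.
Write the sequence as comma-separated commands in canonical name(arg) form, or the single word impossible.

key: position moved to (0,-7) AND the heading swung to S — translation plus rotation needed
initial: at (0,1), heading W
t=1 spin(left) ⇒ at (0,1), heading S
t=2 straight(4) ⇒ at (0,-3), heading S
t=3 straight(4) ⇒ at (0,-7), heading S
uniquely the one of 125 3-step routes that fits.

spin(left), straight(4), straight(4)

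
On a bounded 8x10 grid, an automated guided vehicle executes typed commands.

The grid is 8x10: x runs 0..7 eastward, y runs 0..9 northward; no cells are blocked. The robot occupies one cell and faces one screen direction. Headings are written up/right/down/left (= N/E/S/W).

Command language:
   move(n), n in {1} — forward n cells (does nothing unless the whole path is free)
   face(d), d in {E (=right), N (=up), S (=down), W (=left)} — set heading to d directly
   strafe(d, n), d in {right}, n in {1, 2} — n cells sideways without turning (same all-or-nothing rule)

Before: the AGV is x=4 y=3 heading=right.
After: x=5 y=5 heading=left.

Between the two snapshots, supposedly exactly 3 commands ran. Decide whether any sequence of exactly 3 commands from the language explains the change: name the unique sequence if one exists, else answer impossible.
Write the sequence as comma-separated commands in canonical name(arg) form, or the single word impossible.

key: running strafe(right, 2) before move(1) would end elsewhere — order is forced
t0: x=4 y=3 heading=right
t=1 move(1) ⇒ x=5 y=3 heading=right
t=2 face(W) ⇒ x=5 y=3 heading=left
t=3 strafe(right, 2) ⇒ x=5 y=5 heading=left
no other 3-command option fits: unique.

move(1), face(W), strafe(right, 2)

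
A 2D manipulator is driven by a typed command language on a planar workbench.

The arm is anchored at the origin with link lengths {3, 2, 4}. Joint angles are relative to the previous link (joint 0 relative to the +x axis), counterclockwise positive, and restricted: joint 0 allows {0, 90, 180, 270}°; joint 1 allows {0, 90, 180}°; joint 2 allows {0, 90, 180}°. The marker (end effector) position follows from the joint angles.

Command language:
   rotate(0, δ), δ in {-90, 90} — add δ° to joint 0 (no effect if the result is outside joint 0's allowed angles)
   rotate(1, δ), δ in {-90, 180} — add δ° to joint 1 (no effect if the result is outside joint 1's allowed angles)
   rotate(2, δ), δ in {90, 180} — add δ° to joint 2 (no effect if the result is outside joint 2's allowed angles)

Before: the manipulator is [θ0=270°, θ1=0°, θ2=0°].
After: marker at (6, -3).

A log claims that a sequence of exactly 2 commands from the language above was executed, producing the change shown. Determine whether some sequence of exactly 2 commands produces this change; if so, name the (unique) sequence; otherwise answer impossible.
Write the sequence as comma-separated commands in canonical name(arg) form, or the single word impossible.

key: running rotate(1, -90) before rotate(1, 180) would end elsewhere — order is forced
start: [θ0=270°, θ1=0°, θ2=0°]
1. rotate(1, 180) → [θ0=270°, θ1=180°, θ2=0°]
2. rotate(1, -90) → [θ0=270°, θ1=90°, θ2=0°]
uniquely the one of 36 2-step routes that fits.

rotate(1, 180), rotate(1, -90)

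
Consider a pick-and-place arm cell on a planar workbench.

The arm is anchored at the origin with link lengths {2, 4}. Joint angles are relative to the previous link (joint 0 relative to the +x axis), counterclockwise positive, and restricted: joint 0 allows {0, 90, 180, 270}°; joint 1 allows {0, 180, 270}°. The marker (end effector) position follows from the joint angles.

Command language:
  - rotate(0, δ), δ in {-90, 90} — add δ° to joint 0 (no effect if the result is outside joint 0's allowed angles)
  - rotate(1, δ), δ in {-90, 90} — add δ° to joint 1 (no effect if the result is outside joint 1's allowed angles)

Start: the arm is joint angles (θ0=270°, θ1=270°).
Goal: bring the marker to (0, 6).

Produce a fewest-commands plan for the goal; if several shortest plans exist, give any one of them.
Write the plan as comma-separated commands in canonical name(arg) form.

begin: joint angles (θ0=270°, θ1=270°)
step 1 (rotate(1, 90)): joint angles (θ0=270°, θ1=0°)
step 2 (rotate(0, 90)): joint angles (θ0=0°, θ1=0°)
step 3 (rotate(0, 90)): joint angles (θ0=90°, θ1=0°)
shorter routes all fall short; 3 is best.

rotate(1, 90), rotate(0, 90), rotate(0, 90)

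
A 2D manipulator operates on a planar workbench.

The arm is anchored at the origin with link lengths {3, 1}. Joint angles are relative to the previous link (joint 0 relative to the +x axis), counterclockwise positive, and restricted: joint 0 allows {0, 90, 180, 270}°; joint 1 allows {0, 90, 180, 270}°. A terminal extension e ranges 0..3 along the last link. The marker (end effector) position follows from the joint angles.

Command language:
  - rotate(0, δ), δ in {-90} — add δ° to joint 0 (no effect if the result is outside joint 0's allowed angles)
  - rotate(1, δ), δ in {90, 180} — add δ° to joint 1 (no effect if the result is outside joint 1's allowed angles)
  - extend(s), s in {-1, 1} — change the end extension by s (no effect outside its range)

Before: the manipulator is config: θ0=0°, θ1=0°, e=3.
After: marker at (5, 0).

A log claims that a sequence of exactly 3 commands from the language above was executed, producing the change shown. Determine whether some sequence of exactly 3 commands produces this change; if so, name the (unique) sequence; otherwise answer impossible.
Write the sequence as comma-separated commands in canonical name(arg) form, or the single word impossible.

key: running extend(-1) before extend(1) would end elsewhere — order is forced
from: config: θ0=0°, θ1=0°, e=3
t=1 extend(1) ⇒ config: θ0=0°, θ1=0°, e=3
t=2 extend(-1) ⇒ config: θ0=0°, θ1=0°, e=2
t=3 extend(-1) ⇒ config: θ0=0°, θ1=0°, e=1
uniquely the one of 125 3-step routes that fits.

extend(1), extend(-1), extend(-1)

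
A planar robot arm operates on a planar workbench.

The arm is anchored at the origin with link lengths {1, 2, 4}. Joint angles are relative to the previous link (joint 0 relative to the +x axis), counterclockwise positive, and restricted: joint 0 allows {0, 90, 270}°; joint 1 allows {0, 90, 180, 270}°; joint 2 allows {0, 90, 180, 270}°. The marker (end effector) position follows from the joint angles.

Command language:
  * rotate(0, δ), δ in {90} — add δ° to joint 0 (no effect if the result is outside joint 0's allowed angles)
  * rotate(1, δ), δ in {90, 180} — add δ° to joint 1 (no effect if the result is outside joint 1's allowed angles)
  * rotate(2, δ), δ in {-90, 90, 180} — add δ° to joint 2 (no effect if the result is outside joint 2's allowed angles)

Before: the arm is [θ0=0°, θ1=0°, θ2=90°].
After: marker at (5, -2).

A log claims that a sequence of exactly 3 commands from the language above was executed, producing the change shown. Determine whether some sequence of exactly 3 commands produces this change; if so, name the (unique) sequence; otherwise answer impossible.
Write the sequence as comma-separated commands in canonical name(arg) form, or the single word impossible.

rotate(1, 90), rotate(1, 90), rotate(1, 90)

from: [θ0=0°, θ1=0°, θ2=90°]
[1] after rotate(1, 90): [θ0=0°, θ1=90°, θ2=90°]
[2] after rotate(1, 90): [θ0=0°, θ1=180°, θ2=90°]
[3] after rotate(1, 90): [θ0=0°, θ1=270°, θ2=90°]
no rival 3-sequence matches.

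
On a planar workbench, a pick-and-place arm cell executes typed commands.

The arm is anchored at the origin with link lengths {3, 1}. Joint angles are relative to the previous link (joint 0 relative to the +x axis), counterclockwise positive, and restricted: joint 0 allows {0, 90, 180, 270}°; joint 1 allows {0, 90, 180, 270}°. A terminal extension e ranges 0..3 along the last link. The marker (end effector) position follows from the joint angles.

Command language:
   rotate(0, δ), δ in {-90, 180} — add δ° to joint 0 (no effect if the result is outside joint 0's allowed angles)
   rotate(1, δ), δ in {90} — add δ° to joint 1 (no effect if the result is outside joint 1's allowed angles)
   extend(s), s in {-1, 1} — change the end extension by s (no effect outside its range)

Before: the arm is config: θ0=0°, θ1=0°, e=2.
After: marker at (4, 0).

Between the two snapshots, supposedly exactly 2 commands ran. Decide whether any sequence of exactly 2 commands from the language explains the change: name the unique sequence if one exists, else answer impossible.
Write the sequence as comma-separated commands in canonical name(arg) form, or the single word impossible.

start: config: θ0=0°, θ1=0°, e=2
[1] after extend(-1): config: θ0=0°, θ1=0°, e=1
[2] after extend(-1): config: θ0=0°, θ1=0°, e=0
all 25 alternatives checked — unique.

extend(-1), extend(-1)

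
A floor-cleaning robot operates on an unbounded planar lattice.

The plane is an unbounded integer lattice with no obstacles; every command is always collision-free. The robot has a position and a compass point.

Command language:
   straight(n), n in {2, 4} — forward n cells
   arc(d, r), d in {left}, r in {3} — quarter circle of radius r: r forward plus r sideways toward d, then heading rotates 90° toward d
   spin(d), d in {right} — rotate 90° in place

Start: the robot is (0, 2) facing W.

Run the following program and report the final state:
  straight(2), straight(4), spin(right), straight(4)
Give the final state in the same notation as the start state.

t0: (0, 2) facing W
[1] after straight(2): (-2, 2) facing W
[2] after straight(4): (-6, 2) facing W
[3] after spin(right): (-6, 2) facing N
[4] after straight(4): (-6, 6) facing N

(-6, 6) facing N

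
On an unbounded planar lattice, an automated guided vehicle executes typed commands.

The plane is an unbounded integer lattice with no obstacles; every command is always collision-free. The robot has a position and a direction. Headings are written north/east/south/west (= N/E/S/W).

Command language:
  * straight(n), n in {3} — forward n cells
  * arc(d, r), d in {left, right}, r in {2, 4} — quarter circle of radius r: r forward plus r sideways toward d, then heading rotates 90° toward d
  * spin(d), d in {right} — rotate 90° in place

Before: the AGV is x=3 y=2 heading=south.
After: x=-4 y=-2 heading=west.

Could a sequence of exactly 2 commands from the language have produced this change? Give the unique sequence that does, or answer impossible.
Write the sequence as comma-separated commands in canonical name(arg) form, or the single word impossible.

arc(right, 4), straight(3)

key: cell and facing (now W) both changed — the 2 commands mix motion and turning
initial: x=3 y=2 heading=south
t=1 arc(right, 4) ⇒ x=-1 y=-2 heading=west
t=2 straight(3) ⇒ x=-4 y=-2 heading=west
all 36 alternatives checked — unique.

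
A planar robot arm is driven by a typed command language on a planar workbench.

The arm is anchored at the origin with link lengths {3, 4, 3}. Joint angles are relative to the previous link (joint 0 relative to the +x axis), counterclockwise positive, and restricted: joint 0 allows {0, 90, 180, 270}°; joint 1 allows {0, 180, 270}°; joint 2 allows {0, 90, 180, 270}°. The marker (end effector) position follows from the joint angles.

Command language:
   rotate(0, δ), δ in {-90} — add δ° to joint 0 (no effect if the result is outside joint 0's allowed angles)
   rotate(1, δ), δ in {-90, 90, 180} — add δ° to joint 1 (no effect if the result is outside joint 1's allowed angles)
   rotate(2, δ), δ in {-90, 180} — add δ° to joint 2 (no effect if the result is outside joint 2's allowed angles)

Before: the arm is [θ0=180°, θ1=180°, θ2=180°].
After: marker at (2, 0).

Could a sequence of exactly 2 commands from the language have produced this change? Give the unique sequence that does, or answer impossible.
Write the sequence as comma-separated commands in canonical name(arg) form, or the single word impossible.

t0: [θ0=180°, θ1=180°, θ2=180°]
1. rotate(0, -90) → [θ0=90°, θ1=180°, θ2=180°]
2. rotate(0, -90) → [θ0=0°, θ1=180°, θ2=180°]
all 36 alternatives checked — unique.

rotate(0, -90), rotate(0, -90)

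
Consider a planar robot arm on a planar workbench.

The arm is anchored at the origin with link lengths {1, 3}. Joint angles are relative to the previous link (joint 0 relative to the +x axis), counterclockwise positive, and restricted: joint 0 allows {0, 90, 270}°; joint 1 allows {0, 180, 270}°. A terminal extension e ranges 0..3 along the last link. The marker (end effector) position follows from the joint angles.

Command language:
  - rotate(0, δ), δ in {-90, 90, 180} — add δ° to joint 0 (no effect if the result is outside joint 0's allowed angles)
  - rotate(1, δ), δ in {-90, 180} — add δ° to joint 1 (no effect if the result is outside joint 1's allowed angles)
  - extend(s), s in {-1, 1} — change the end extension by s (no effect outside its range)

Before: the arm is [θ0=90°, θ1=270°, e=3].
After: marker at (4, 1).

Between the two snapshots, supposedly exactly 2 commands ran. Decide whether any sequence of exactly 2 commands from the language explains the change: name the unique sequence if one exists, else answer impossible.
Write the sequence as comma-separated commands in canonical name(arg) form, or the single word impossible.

extend(-1), extend(-1)

from: [θ0=90°, θ1=270°, e=3]
step 1 (extend(-1)): [θ0=90°, θ1=270°, e=2]
step 2 (extend(-1)): [θ0=90°, θ1=270°, e=1]
no other 2-command option fits: unique.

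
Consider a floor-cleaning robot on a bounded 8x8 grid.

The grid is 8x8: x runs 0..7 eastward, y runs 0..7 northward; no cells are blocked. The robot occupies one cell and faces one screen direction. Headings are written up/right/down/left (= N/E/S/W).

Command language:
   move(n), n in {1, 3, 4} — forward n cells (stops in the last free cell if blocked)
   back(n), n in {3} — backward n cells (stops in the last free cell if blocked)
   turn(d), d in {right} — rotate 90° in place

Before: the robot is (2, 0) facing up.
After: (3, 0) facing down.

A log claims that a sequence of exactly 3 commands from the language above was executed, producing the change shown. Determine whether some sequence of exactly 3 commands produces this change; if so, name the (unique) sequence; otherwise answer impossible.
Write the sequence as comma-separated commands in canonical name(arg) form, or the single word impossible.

turn(right), move(1), turn(right)

key: cell and facing (now S) both changed — the 3 commands mix motion and turning
begin: (2, 0) facing up
[1] after turn(right): (2, 0) facing right
[2] after move(1): (3, 0) facing right
[3] after turn(right): (3, 0) facing down
uniquely the one of 125 3-step routes that fits.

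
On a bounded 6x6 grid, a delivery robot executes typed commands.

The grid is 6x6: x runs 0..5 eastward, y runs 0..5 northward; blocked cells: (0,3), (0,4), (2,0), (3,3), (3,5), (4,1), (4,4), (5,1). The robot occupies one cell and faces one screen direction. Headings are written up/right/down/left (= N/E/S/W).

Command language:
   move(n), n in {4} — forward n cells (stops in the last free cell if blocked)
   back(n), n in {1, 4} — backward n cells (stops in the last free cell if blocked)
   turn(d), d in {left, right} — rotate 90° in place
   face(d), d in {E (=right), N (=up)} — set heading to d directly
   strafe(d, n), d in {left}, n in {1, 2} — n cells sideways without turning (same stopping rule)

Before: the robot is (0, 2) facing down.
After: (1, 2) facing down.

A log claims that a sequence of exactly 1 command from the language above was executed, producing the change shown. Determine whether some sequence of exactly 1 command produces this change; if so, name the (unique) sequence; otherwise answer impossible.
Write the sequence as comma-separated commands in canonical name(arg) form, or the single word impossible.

strafe(left, 1)

key: heading stays S — the single command does not turn
initial: (0, 2) facing down
t=1 strafe(left, 1) ⇒ (1, 2) facing down
all 9 alternatives checked — unique.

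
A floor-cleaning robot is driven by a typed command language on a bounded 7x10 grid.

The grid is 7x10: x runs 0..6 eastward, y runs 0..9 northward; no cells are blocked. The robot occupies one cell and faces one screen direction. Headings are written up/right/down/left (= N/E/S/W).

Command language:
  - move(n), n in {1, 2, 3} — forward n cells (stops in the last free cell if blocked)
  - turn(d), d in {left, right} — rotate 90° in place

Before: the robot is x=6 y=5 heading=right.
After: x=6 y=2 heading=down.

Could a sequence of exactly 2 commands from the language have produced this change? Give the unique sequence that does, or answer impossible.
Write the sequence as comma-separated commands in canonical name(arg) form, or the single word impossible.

turn(right), move(3)

key: order matters: swapping turn(right) and move(3) lands elsewhere
initial: x=6 y=5 heading=right
step 1 (turn(right)): x=6 y=5 heading=down
step 2 (move(3)): x=6 y=2 heading=down
uniquely the one of 25 2-step routes that fits.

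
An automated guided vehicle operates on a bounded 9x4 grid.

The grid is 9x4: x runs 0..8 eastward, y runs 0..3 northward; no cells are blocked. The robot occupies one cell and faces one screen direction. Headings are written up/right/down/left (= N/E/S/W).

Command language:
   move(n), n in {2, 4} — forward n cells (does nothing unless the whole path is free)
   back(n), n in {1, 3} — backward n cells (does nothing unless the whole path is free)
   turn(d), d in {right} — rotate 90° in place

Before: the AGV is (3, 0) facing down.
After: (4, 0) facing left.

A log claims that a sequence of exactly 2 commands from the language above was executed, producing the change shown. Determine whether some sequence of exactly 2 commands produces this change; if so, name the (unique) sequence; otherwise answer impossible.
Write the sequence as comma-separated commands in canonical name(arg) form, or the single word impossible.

key: running back(1) before turn(right) would end elsewhere — order is forced
from: (3, 0) facing down
t=1 turn(right) ⇒ (3, 0) facing left
t=2 back(1) ⇒ (4, 0) facing left
no rival 2-sequence matches.

turn(right), back(1)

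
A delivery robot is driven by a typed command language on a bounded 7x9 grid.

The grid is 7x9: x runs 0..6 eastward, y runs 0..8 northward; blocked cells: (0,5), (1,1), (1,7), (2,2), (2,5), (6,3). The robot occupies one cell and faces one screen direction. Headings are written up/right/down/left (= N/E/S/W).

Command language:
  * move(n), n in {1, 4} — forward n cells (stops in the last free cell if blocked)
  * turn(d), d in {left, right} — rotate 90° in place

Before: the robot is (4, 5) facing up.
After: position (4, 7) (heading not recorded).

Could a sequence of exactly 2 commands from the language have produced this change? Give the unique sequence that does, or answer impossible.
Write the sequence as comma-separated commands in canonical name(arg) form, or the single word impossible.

initial: (4, 5) facing up
1. move(1) → (4, 6) facing up
2. move(1) → (4, 7) facing up
no other 2-command option fits: unique.

move(1), move(1)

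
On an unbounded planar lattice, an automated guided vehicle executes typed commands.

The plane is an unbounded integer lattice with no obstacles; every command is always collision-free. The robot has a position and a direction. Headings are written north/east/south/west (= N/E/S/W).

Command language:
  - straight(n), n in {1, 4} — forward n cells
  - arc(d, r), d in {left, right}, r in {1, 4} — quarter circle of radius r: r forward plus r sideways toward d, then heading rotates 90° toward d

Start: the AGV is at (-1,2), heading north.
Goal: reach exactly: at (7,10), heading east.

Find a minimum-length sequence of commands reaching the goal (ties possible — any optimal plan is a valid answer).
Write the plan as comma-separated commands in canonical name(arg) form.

initial: at (-1,2), heading north
step 1 (straight(4)): at (-1,6), heading north
step 2 (arc(right, 4)): at (3,10), heading east
step 3 (straight(4)): at (7,10), heading east
nothing shorter than 3 reaches the goal.

straight(4), arc(right, 4), straight(4)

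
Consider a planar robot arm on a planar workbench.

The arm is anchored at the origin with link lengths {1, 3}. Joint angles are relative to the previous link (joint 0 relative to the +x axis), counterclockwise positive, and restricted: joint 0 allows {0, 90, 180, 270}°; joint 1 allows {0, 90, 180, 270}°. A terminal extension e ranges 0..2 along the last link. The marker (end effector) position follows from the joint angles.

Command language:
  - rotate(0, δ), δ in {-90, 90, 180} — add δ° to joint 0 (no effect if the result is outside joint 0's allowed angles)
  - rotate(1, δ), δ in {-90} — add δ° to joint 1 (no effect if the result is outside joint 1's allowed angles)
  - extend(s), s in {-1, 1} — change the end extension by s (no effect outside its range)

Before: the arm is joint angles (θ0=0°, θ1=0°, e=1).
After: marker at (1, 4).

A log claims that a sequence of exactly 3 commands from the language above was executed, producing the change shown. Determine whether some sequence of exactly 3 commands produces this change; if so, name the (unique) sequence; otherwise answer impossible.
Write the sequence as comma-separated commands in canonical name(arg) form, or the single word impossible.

rotate(1, -90), rotate(1, -90), rotate(1, -90)

start: joint angles (θ0=0°, θ1=0°, e=1)
t=1 rotate(1, -90) ⇒ joint angles (θ0=0°, θ1=270°, e=1)
t=2 rotate(1, -90) ⇒ joint angles (θ0=0°, θ1=180°, e=1)
t=3 rotate(1, -90) ⇒ joint angles (θ0=0°, θ1=90°, e=1)
no rival 3-sequence matches.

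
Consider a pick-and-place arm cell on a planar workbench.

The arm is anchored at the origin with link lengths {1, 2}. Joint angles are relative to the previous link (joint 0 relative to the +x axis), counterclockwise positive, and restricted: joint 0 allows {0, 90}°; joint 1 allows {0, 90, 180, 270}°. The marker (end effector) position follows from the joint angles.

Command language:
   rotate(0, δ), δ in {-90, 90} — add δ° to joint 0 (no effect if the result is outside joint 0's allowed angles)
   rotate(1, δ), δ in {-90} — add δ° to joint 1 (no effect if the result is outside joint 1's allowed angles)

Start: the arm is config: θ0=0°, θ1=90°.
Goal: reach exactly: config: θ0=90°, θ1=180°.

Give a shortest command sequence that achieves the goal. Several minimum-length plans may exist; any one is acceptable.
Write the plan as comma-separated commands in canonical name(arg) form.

rotate(0, 90), rotate(1, -90), rotate(1, -90), rotate(1, -90)

from: config: θ0=0°, θ1=90°
1. rotate(0, 90) → config: θ0=90°, θ1=90°
2. rotate(1, -90) → config: θ0=90°, θ1=0°
3. rotate(1, -90) → config: θ0=90°, θ1=270°
4. rotate(1, -90) → config: θ0=90°, θ1=180°
no 3-step plan works, so 4 is optimal.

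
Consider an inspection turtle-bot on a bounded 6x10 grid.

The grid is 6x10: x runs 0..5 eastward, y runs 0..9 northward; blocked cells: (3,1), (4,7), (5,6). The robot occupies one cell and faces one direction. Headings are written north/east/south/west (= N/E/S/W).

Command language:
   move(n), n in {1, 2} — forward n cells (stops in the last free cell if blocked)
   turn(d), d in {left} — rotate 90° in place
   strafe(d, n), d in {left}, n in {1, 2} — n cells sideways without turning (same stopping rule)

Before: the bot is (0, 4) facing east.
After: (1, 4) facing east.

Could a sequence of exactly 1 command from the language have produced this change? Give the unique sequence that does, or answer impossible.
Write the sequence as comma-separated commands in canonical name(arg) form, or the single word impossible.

key: heading stays E — the single command does not turn
from: (0, 4) facing east
step 1 (move(1)): (1, 4) facing east
no other 1-command option fits: unique.

move(1)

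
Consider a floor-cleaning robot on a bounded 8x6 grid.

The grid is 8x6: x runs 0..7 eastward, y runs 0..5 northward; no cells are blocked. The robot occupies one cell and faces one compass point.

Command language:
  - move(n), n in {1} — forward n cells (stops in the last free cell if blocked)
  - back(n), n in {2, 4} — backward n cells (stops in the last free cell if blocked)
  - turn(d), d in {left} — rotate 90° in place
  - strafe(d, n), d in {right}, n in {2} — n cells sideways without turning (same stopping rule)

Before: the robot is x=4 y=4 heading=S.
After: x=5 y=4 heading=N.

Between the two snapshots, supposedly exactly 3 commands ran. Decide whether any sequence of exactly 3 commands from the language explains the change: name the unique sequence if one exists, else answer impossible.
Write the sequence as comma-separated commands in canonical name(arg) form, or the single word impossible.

turn(left), move(1), turn(left)

key: position moved to (5,4) AND the heading swung to N — translation plus rotation needed
t0: x=4 y=4 heading=S
[1] after turn(left): x=4 y=4 heading=E
[2] after move(1): x=5 y=4 heading=E
[3] after turn(left): x=5 y=4 heading=N
no other 3-command option fits: unique.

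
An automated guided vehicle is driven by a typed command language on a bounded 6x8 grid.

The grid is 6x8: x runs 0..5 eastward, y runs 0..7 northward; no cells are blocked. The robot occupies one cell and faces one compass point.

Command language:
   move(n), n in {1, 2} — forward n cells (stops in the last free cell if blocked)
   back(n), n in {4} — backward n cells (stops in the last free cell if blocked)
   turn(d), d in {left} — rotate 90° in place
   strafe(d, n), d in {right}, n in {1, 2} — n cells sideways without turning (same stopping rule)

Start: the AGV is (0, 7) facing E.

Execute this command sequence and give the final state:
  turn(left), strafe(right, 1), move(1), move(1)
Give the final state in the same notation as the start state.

(1, 7) facing N

begin: (0, 7) facing E
1. turn(left) → (0, 7) facing N
2. strafe(right, 1) → (1, 7) facing N
3. move(1) → (1, 7) facing N
4. move(1) → (1, 7) facing N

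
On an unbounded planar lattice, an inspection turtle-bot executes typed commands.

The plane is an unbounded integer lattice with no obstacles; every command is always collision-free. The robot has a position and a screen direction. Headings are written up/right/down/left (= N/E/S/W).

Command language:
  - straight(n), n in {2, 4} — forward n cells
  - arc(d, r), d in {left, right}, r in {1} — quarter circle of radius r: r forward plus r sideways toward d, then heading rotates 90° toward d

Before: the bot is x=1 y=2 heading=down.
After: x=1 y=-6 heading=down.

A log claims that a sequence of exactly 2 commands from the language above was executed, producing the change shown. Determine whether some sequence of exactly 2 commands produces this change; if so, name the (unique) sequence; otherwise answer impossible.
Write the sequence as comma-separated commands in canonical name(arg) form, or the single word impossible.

straight(4), straight(4)

key: heading stays S — no command in the sequence turns
initial: x=1 y=2 heading=down
step 1 (straight(4)): x=1 y=-2 heading=down
step 2 (straight(4)): x=1 y=-6 heading=down
all 16 alternatives checked — unique.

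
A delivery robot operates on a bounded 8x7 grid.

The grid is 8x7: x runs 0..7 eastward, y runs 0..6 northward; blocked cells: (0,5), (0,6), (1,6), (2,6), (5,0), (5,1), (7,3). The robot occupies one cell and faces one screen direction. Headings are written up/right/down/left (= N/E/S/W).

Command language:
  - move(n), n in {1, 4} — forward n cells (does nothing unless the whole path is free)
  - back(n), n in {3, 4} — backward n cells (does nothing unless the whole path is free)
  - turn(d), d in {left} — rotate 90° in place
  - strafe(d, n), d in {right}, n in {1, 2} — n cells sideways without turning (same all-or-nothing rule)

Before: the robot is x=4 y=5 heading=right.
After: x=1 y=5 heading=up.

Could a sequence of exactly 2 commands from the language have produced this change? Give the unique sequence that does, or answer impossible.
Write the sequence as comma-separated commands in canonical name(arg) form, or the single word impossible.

key: position moved to (1,5) AND the heading swung to N — translation plus rotation needed
t0: x=4 y=5 heading=right
[1] after back(3): x=1 y=5 heading=right
[2] after turn(left): x=1 y=5 heading=up
no other 2-command option fits: unique.

back(3), turn(left)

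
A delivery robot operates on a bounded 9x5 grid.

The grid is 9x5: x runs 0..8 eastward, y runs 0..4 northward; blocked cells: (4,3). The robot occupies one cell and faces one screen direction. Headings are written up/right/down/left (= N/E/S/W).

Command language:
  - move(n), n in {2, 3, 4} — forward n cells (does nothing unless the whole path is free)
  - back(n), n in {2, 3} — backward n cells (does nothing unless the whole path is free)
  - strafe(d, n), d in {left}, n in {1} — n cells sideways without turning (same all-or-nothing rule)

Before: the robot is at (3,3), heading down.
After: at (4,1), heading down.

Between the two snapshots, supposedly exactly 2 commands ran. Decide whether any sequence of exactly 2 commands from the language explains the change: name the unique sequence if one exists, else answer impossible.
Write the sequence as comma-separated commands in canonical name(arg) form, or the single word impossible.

key: running strafe(left, 1) before move(2) would end elsewhere — order is forced
start: at (3,3), heading down
[1] after move(2): at (3,1), heading down
[2] after strafe(left, 1): at (4,1), heading down
all 36 alternatives checked — unique.

move(2), strafe(left, 1)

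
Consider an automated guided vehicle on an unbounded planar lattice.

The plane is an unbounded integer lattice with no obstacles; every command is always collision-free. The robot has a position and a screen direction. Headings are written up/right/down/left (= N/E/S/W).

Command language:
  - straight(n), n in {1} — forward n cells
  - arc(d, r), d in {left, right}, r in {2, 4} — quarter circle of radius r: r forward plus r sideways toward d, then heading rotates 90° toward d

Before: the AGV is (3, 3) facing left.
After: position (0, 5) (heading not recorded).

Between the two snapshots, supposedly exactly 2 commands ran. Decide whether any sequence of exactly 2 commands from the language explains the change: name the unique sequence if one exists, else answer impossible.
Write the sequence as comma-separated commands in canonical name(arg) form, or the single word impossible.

straight(1), arc(right, 2)

key: order matters: swapping straight(1) and arc(right, 2) lands elsewhere
begin: (3, 3) facing left
t=1 straight(1) ⇒ (2, 3) facing left
t=2 arc(right, 2) ⇒ (0, 5) facing up
no rival 2-sequence matches.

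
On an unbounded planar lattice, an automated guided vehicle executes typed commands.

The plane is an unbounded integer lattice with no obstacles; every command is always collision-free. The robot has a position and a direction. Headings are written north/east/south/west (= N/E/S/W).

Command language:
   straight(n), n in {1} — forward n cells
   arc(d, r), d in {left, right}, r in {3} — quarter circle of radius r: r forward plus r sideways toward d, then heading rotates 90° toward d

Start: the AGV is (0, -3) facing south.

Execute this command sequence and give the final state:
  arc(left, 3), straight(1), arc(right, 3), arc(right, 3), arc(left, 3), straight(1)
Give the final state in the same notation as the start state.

begin: (0, -3) facing south
1. arc(left, 3) → (3, -6) facing east
2. straight(1) → (4, -6) facing east
3. arc(right, 3) → (7, -9) facing south
4. arc(right, 3) → (4, -12) facing west
5. arc(left, 3) → (1, -15) facing south
6. straight(1) → (1, -16) facing south

(1, -16) facing south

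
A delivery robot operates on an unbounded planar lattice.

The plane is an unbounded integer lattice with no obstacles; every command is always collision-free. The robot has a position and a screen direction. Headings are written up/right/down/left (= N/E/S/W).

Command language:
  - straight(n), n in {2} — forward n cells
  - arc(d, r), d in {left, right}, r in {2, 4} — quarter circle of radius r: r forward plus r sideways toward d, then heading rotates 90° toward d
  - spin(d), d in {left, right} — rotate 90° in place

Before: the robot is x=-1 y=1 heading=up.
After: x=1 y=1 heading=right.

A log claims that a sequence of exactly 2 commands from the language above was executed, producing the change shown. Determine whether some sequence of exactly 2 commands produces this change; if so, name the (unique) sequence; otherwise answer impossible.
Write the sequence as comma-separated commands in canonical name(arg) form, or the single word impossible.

key: position moved to (1,1) AND the heading swung to E — translation plus rotation needed
t0: x=-1 y=1 heading=up
step 1 (spin(right)): x=-1 y=1 heading=right
step 2 (straight(2)): x=1 y=1 heading=right
uniquely the one of 49 2-step routes that fits.

spin(right), straight(2)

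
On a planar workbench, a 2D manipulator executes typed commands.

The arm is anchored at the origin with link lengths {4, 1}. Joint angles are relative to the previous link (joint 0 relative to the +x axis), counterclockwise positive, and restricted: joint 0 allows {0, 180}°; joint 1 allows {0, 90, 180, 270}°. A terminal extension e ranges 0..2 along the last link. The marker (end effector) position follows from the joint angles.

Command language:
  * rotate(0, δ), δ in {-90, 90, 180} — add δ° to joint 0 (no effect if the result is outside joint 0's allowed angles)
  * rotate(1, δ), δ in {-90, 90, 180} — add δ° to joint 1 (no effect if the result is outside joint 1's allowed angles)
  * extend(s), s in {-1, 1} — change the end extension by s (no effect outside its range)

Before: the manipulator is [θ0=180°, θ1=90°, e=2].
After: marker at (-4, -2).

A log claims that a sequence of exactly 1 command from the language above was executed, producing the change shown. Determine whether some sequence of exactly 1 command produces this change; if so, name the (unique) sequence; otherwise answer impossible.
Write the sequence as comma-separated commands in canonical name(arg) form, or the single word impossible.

extend(-1)

t0: [θ0=180°, θ1=90°, e=2]
step 1 (extend(-1)): [θ0=180°, θ1=90°, e=1]
no rival 1-sequence matches.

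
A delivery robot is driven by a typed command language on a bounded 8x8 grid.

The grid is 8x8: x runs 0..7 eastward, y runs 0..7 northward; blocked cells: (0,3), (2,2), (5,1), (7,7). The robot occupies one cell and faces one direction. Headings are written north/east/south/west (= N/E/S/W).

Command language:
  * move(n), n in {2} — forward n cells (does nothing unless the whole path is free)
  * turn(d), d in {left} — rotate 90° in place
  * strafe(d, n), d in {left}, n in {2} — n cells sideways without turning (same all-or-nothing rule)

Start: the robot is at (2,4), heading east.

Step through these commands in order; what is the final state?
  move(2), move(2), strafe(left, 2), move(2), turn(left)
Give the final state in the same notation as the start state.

begin: at (2,4), heading east
[1] after move(2): at (4,4), heading east
[2] after move(2): at (6,4), heading east
[3] after strafe(left, 2): at (6,6), heading east
[4] after move(2): at (6,6), heading east
[5] after turn(left): at (6,6), heading north

at (6,6), heading north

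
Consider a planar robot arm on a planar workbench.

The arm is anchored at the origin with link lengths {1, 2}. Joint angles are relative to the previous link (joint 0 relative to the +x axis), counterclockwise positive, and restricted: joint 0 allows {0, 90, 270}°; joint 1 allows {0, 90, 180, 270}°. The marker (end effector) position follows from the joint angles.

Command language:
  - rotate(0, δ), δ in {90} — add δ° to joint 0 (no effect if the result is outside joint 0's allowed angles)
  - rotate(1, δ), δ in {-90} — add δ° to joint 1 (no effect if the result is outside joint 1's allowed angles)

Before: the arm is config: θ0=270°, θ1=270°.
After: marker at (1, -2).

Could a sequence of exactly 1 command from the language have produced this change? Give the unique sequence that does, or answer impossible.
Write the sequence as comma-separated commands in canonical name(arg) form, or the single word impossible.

rotate(0, 90)

start: config: θ0=270°, θ1=270°
step 1 (rotate(0, 90)): config: θ0=0°, θ1=270°
all 2 alternatives checked — unique.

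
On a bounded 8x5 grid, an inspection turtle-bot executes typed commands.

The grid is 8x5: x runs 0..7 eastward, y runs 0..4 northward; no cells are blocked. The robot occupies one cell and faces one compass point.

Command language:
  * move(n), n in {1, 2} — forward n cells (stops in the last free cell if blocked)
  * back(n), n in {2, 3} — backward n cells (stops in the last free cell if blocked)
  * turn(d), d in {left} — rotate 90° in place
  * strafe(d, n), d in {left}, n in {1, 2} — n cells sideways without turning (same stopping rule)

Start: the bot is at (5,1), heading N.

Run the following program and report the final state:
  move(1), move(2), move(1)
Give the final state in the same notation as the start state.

at (5,4), heading N

begin: at (5,1), heading N
step 1 (move(1)): at (5,2), heading N
step 2 (move(2)): at (5,4), heading N
step 3 (move(1)): at (5,4), heading N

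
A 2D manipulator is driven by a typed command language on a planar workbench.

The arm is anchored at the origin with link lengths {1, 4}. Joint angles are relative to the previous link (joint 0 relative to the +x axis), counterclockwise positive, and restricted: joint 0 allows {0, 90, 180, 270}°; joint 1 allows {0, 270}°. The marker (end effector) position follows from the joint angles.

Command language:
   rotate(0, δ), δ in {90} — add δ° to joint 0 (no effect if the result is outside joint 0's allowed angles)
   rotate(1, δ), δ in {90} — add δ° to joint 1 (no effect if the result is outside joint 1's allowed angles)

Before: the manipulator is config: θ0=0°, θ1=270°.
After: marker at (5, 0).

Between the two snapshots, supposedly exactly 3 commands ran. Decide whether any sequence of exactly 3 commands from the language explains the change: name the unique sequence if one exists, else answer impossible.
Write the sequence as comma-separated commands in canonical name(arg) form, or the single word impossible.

rotate(1, 90), rotate(1, 90), rotate(1, 90)

t0: config: θ0=0°, θ1=270°
1. rotate(1, 90) → config: θ0=0°, θ1=0°
2. rotate(1, 90) → config: θ0=0°, θ1=0°
3. rotate(1, 90) → config: θ0=0°, θ1=0°
no rival 3-sequence matches.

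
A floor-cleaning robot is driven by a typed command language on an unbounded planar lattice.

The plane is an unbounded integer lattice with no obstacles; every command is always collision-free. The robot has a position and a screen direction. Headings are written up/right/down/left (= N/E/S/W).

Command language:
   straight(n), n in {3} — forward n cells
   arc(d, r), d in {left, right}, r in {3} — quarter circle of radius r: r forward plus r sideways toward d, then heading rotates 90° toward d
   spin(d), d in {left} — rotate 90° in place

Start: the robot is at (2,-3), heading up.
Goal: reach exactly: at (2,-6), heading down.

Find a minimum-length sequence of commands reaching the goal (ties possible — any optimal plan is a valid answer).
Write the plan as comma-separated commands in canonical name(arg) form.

begin: at (2,-3), heading up
step 1 (spin(left)): at (2,-3), heading left
step 2 (spin(left)): at (2,-3), heading down
step 3 (straight(3)): at (2,-6), heading down
minimal: 3 command(s), checked below 3.

spin(left), spin(left), straight(3)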